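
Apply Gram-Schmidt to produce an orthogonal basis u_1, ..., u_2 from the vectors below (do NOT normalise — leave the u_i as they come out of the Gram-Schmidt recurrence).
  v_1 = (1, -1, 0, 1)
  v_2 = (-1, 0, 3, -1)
Orthogonal basis:
  u_1 = (1, -1, 0, 1)
  u_2 = (-1/3, -2/3, 3, -1/3)

Apply the Gram-Schmidt recurrence
  u_1 = v_1
  u_i = v_i − Σ_{j<i} ((v_i · u_j) / (u_j · u_j)) · u_j.

Step by step this gives:
  u_1 = (1, -1, 0, 1)
  u_2 = (-1/3, -2/3, 3, -1/3)

Orthogonality check:
  u_2 · u_1 = 0 (should be 0)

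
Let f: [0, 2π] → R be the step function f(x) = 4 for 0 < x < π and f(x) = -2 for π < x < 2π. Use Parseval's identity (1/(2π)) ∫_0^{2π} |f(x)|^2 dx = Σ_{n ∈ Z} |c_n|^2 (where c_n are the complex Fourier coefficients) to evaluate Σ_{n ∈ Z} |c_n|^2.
Σ |c_n|^2 = 10

Parseval equates the L^2 energy of f (normalised by 1/(2π)) with the ℓ^2 sum of its Fourier coefficients: (1/(2π)) ∫_0^{2π} |f|^2 = Σ |c_n|^2.
Compute the left side: (1/(2π)) [∫_0^π 4^2 dx + ∫_π^{2π} (-2)^2 dx] = (1/(2π)) · (16π + 4π) = (16 + 4)/2 = 10.
So Σ_{n ∈ Z} |c_n|^2 = 10.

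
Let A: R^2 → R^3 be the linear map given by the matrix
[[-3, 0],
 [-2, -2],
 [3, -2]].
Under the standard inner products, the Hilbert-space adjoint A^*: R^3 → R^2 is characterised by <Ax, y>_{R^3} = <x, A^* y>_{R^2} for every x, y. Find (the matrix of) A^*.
A^* = A^T =
[[-3, -2, 3],
 [0, -2, -2]]

For real matrices with standard dot products, the defining identity <Ax, y> = <x, A^* y> gives (Ax)^T y = x^T (A^*) y, i.e. x^T A^T y = x^T (A^*) y. Since this holds for all x, y, we must have A^* = A^T. Therefore
A^* =
[[-3, -2, 3],
 [0, -2, -2]].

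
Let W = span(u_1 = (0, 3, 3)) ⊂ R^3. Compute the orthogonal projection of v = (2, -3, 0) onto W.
proj_W(v) = (0, -3/2, -3/2)

Set up U = [u_1 | ... | u_1] ∈ R^(3×1). The projector onto W = col(U) is P = U (U^T U)^(-1) U^T.
Compute U^T U =
  [18],
and U^T v = (-9).
Solve U^T U · c = U^T v for the coefficients: c = (-1/2). The projection is proj_W(v) = U c.
Check: (v - proj_W(v)) · u_1 = 0  (should be 0).
Result: proj_W(v) = (0, -3/2, -3/2).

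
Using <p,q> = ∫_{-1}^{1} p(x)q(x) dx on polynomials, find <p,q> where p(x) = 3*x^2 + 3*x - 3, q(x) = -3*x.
<p,q> = -6

Expand the product: p(x)·q(x) = -9*x^3 - 9*x^2 + 9*x.
∫_{-1}^{1} of each monomial x^k gives [2/(k+1) if k even, 0 if k odd]. Integrating term-by-term (or equivalently evaluating the antiderivative F(x) = -9*x^4/4 - 3*x^3 + 9*x^2/2 at the endpoints):
  F(1) − F(−1) = -3/4 − (21/4) = -6.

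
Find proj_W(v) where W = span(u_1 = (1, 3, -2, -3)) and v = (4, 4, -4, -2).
proj_W(v) = (30/23, 90/23, -60/23, -90/23)

Set up U = [u_1 | ... | u_1] ∈ R^(4×1). The projector onto W = col(U) is P = U (U^T U)^(-1) U^T.
Compute U^T U =
  [23],
and U^T v = (30).
Solve U^T U · c = U^T v for the coefficients: c = (30/23). The projection is proj_W(v) = U c.
Check: (v - proj_W(v)) · u_1 = 0  (should be 0).
Result: proj_W(v) = (30/23, 90/23, -60/23, -90/23).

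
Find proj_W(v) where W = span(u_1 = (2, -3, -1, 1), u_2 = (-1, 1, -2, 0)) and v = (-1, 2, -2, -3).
proj_W(v) = (-16/9, 59/27, -41/27, -11/27)

Set up U = [u_1 | ... | u_2] ∈ R^(4×2). The projector onto W = col(U) is P = U (U^T U)^(-1) U^T.
Compute U^T U =
  [15, -3]
  [-3, 6],
and U^T v = (-9, 7).
Solve U^T U · c = U^T v for the coefficients: c = (-11/27, 26/27). The projection is proj_W(v) = U c.
Check: (v - proj_W(v)) · u_1 = 0  (should be 0).
Check: (v - proj_W(v)) · u_2 = 0  (should be 0).
Result: proj_W(v) = (-16/9, 59/27, -41/27, -11/27).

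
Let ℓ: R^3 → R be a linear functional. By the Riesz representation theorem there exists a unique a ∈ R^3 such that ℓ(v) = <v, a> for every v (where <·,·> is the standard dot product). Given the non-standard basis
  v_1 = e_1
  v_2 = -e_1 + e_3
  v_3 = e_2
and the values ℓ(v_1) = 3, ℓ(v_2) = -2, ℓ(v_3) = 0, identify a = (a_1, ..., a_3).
a = (3, 0, 1)

Write a = (a_1, ..., a_3) in the standard basis. For each basis vector v_i, ℓ(v_i) = <v_i, a> is a linear equation in the a_j's. Collect the n equations into a matrix system V a = ℓ, where row i of V is v_i (expressed in the standard basis). Since V is invertible (lower-triangular with 1s on the diagonal, up to permutation), solve by back-substitution:
  V =
[[1, 0, 0],
 [-1, 0, 1],
 [0, 1, 0]]
  V a = (3, -2, 0)
Solving gives a = (3, 0, 1).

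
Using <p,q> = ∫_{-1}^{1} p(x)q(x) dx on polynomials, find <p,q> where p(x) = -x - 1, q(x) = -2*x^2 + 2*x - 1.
<p,q> = 2

Expand the product: p(x)·q(x) = 2*x^3 - x + 1.
∫_{-1}^{1} of each monomial x^k gives [2/(k+1) if k even, 0 if k odd]. Integrating term-by-term (or equivalently evaluating the antiderivative F(x) = x^4/2 - x^2/2 + x at the endpoints):
  F(1) − F(−1) = 1 − (-1) = 2.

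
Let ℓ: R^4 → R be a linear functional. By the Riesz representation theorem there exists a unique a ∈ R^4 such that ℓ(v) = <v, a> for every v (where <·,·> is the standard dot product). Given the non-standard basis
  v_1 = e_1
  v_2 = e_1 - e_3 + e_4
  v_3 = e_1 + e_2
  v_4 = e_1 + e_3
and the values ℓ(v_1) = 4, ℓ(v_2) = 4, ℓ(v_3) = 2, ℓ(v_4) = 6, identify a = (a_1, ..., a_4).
a = (4, -2, 2, 2)

Write a = (a_1, ..., a_4) in the standard basis. For each basis vector v_i, ℓ(v_i) = <v_i, a> is a linear equation in the a_j's. Collect the n equations into a matrix system V a = ℓ, where row i of V is v_i (expressed in the standard basis). Since V is invertible (lower-triangular with 1s on the diagonal, up to permutation), solve by back-substitution:
  V =
[[1, 0, 0, 0],
 [1, 0, -1, 1],
 [1, 1, 0, 0],
 [1, 0, 1, 0]]
  V a = (4, 4, 2, 6)
Solving gives a = (4, -2, 2, 2).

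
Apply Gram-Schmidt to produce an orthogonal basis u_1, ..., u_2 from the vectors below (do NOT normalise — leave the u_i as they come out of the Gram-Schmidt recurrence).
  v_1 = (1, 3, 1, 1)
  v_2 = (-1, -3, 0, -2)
Orthogonal basis:
  u_1 = (1, 3, 1, 1)
  u_2 = (0, 0, 1, -1)

Apply the Gram-Schmidt recurrence
  u_1 = v_1
  u_i = v_i − Σ_{j<i} ((v_i · u_j) / (u_j · u_j)) · u_j.

Step by step this gives:
  u_1 = (1, 3, 1, 1)
  u_2 = (0, 0, 1, -1)

Orthogonality check:
  u_2 · u_1 = 0 (should be 0)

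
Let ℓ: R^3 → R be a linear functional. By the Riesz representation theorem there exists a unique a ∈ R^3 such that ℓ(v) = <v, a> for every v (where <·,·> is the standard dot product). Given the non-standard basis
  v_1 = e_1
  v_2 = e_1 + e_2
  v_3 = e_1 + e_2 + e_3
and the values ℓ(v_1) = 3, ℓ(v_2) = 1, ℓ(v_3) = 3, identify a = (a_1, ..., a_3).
a = (3, -2, 2)

Write a = (a_1, ..., a_3) in the standard basis. For each basis vector v_i, ℓ(v_i) = <v_i, a> is a linear equation in the a_j's. Collect the n equations into a matrix system V a = ℓ, where row i of V is v_i (expressed in the standard basis). Since V is invertible (lower-triangular with 1s on the diagonal, up to permutation), solve by back-substitution:
  V =
[[1, 0, 0],
 [1, 1, 0],
 [1, 1, 1]]
  V a = (3, 1, 3)
Solving gives a = (3, -2, 2).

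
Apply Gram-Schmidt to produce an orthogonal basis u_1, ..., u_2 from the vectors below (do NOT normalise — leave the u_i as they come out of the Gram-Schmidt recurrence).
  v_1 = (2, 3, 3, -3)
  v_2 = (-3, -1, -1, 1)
Orthogonal basis:
  u_1 = (2, 3, 3, -3)
  u_2 = (-63/31, 14/31, 14/31, -14/31)

Apply the Gram-Schmidt recurrence
  u_1 = v_1
  u_i = v_i − Σ_{j<i} ((v_i · u_j) / (u_j · u_j)) · u_j.

Step by step this gives:
  u_1 = (2, 3, 3, -3)
  u_2 = (-63/31, 14/31, 14/31, -14/31)

Orthogonality check:
  u_2 · u_1 = 0 (should be 0)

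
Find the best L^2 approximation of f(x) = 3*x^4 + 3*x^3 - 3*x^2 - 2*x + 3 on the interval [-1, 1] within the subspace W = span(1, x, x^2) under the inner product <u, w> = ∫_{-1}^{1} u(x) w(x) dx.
g(x) = -3*x^2/7 - x/5 + 96/35

The best approximation g ∈ W is the orthogonal projection of f onto W. Writing g = a_0 + a_1 x + a_2 x^2, the coefficients solve the normal equations G · a = b where
  G_{ij} = <φ_i, φ_j> and b_i = <f, φ_i>, with φ_0 = 1, φ_1 = x, φ_2 = x^2.
G =
  [2, 0, 2/3]
  [0, 2/3, 0]
  [2/3, 0, 2/5],
b = (26/5, -2/15, 58/35).
Solving gives a_0 = 96/35, a_1 = -1/5, a_2 = -3/7, so
  g(x) = -3*x^2/7 - x/5 + 96/35.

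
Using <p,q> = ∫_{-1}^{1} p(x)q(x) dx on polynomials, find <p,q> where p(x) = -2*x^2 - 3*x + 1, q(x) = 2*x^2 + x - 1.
<p,q> = -44/15

Expand the product: p(x)·q(x) = -4*x^4 - 8*x^3 + x^2 + 4*x - 1.
∫_{-1}^{1} of each monomial x^k gives [2/(k+1) if k even, 0 if k odd]. Integrating term-by-term (or equivalently evaluating the antiderivative F(x) = -4*x^5/5 - 2*x^4 + x^3/3 + 2*x^2 - x at the endpoints):
  F(1) − F(−1) = -22/15 − (22/15) = -44/15.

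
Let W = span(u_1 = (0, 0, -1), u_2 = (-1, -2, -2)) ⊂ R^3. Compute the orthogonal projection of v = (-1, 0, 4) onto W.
proj_W(v) = (-1/5, -2/5, 4)

Set up U = [u_1 | ... | u_2] ∈ R^(3×2). The projector onto W = col(U) is P = U (U^T U)^(-1) U^T.
Compute U^T U =
  [1, 2]
  [2, 9],
and U^T v = (-4, -7).
Solve U^T U · c = U^T v for the coefficients: c = (-22/5, 1/5). The projection is proj_W(v) = U c.
Check: (v - proj_W(v)) · u_1 = 0  (should be 0).
Check: (v - proj_W(v)) · u_2 = 0  (should be 0).
Result: proj_W(v) = (-1/5, -2/5, 4).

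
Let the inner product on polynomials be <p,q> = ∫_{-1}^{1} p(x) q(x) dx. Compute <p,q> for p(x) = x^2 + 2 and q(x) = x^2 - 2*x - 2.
<p,q> = -38/5

Expand the product: p(x)·q(x) = x^4 - 2*x^3 - 4*x - 4.
∫_{-1}^{1} of each monomial x^k gives [2/(k+1) if k even, 0 if k odd]. Integrating term-by-term (or equivalently evaluating the antiderivative F(x) = x^5/5 - x^4/2 - 2*x^2 - 4*x at the endpoints):
  F(1) − F(−1) = -63/10 − (13/10) = -38/5.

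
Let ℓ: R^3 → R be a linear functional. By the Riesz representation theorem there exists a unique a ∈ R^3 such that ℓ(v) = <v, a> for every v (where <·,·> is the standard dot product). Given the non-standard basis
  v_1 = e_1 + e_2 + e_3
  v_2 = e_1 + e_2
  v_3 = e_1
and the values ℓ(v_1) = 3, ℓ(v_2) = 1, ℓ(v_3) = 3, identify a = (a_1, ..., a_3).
a = (3, -2, 2)

Write a = (a_1, ..., a_3) in the standard basis. For each basis vector v_i, ℓ(v_i) = <v_i, a> is a linear equation in the a_j's. Collect the n equations into a matrix system V a = ℓ, where row i of V is v_i (expressed in the standard basis). Since V is invertible (lower-triangular with 1s on the diagonal, up to permutation), solve by back-substitution:
  V =
[[1, 1, 1],
 [1, 1, 0],
 [1, 0, 0]]
  V a = (3, 1, 3)
Solving gives a = (3, -2, 2).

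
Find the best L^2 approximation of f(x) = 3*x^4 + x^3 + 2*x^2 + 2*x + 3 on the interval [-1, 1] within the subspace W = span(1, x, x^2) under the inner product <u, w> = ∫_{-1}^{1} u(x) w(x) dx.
g(x) = 32*x^2/7 + 13*x/5 + 96/35

The best approximation g ∈ W is the orthogonal projection of f onto W. Writing g = a_0 + a_1 x + a_2 x^2, the coefficients solve the normal equations G · a = b where
  G_{ij} = <φ_i, φ_j> and b_i = <f, φ_i>, with φ_0 = 1, φ_1 = x, φ_2 = x^2.
G =
  [2, 0, 2/3]
  [0, 2/3, 0]
  [2/3, 0, 2/5],
b = (128/15, 26/15, 128/35).
Solving gives a_0 = 96/35, a_1 = 13/5, a_2 = 32/7, so
  g(x) = 32*x^2/7 + 13*x/5 + 96/35.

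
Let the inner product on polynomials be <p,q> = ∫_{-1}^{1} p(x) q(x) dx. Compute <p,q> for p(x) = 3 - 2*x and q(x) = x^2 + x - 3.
<p,q> = -52/3

Expand the product: p(x)·q(x) = -2*x^3 + x^2 + 9*x - 9.
∫_{-1}^{1} of each monomial x^k gives [2/(k+1) if k even, 0 if k odd]. Integrating term-by-term (or equivalently evaluating the antiderivative F(x) = -x^4/2 + x^3/3 + 9*x^2/2 - 9*x at the endpoints):
  F(1) − F(−1) = -14/3 − (38/3) = -52/3.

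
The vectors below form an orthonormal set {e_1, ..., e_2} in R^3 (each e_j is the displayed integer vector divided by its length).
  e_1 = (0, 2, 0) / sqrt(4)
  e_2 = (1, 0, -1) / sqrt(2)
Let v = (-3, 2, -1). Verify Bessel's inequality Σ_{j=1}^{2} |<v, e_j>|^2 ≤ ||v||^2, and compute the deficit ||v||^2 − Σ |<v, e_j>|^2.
Σ |<v, e_j>|^2 = 6; ||v||^2 = 14; deficit = 8

Write each e_j = u_j / sqrt(<u_j, u_j>) where u_j is the displayed integer vector. Then <v, e_j> = <v, u_j> / sqrt(<u_j, u_j>), so |<v, e_j>|^2 = <v, u_j>^2 / <u_j, u_j>.
Coefficients: <v, e_1> = 4/sqrt(4), <v, e_2> = -2/sqrt(2).
Square and sum: Σ |<v, e_j>|^2 = 6.
Compute ||v||^2 = v·v = 14.
Deficit = 14 − 6 = 8 ≥ 0, confirming Bessel's inequality. (The deficit equals ||v − Σ <v,e_j> e_j||^2, the squared distance from v to span{e_j}.)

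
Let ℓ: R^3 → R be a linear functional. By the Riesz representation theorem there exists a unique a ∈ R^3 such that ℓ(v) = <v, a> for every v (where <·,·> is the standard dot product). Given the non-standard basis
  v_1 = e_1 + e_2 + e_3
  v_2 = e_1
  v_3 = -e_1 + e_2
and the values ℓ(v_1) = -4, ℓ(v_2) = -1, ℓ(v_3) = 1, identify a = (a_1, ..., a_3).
a = (-1, 0, -3)

Write a = (a_1, ..., a_3) in the standard basis. For each basis vector v_i, ℓ(v_i) = <v_i, a> is a linear equation in the a_j's. Collect the n equations into a matrix system V a = ℓ, where row i of V is v_i (expressed in the standard basis). Since V is invertible (lower-triangular with 1s on the diagonal, up to permutation), solve by back-substitution:
  V =
[[1, 1, 1],
 [1, 0, 0],
 [-1, 1, 0]]
  V a = (-4, -1, 1)
Solving gives a = (-1, 0, -3).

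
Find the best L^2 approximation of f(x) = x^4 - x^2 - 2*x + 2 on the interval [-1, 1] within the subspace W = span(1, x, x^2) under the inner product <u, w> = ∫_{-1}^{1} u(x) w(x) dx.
g(x) = -x^2/7 - 2*x + 67/35

The best approximation g ∈ W is the orthogonal projection of f onto W. Writing g = a_0 + a_1 x + a_2 x^2, the coefficients solve the normal equations G · a = b where
  G_{ij} = <φ_i, φ_j> and b_i = <f, φ_i>, with φ_0 = 1, φ_1 = x, φ_2 = x^2.
G =
  [2, 0, 2/3]
  [0, 2/3, 0]
  [2/3, 0, 2/5],
b = (56/15, -4/3, 128/105).
Solving gives a_0 = 67/35, a_1 = -2, a_2 = -1/7, so
  g(x) = -x^2/7 - 2*x + 67/35.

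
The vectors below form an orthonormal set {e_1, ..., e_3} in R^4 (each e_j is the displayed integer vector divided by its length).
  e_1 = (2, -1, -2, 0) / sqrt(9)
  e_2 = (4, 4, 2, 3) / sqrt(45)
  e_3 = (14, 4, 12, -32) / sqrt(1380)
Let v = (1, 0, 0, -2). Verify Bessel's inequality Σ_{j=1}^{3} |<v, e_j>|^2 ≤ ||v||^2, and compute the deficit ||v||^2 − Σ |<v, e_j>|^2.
Σ |<v, e_j>|^2 = 341/69; ||v||^2 = 5; deficit = 4/69

Write each e_j = u_j / sqrt(<u_j, u_j>) where u_j is the displayed integer vector. Then <v, e_j> = <v, u_j> / sqrt(<u_j, u_j>), so |<v, e_j>|^2 = <v, u_j>^2 / <u_j, u_j>.
Coefficients: <v, e_1> = 2/sqrt(9), <v, e_2> = -2/sqrt(45), <v, e_3> = 78/sqrt(1380).
Square and sum: Σ |<v, e_j>|^2 = 341/69.
Compute ||v||^2 = v·v = 5.
Deficit = 5 − 341/69 = 4/69 ≥ 0, confirming Bessel's inequality. (The deficit equals ||v − Σ <v,e_j> e_j||^2, the squared distance from v to span{e_j}.)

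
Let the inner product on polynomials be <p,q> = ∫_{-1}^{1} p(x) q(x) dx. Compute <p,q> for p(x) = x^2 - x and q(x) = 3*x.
<p,q> = -2

Expand the product: p(x)·q(x) = 3*x^3 - 3*x^2.
∫_{-1}^{1} of each monomial x^k gives [2/(k+1) if k even, 0 if k odd]. Integrating term-by-term (or equivalently evaluating the antiderivative F(x) = 3*x^4/4 - x^3 at the endpoints):
  F(1) − F(−1) = -1/4 − (7/4) = -2.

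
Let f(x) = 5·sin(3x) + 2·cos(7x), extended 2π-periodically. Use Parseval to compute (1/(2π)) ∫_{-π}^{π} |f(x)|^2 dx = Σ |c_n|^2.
Σ |c_n|^2 = 29/2

Expand |f|^2 and use orthogonality of {sin(nx), cos(mx)} on [-π, π]:
  ∫_{-π}^{π} sin(nx)^2 dx = π, ∫ cos(mx)^2 dx = π, and cross terms integrate to 0.
So ∫_{-π}^{π} f(x)^2 dx = 5^2 · π + 2^2 · π = (25 + 4)π.
Divide by 2π: (25 + 4)/2 = 29/2.
By Parseval, this equals Σ |c_n|^2.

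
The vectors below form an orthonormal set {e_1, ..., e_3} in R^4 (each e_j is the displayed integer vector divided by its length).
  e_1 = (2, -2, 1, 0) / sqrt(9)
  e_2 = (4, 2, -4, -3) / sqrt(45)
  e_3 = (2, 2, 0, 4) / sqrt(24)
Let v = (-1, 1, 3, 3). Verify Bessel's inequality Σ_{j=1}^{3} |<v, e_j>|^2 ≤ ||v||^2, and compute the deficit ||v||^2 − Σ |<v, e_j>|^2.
Σ |<v, e_j>|^2 = 268/15; ||v||^2 = 20; deficit = 32/15

Write each e_j = u_j / sqrt(<u_j, u_j>) where u_j is the displayed integer vector. Then <v, e_j> = <v, u_j> / sqrt(<u_j, u_j>), so |<v, e_j>|^2 = <v, u_j>^2 / <u_j, u_j>.
Coefficients: <v, e_1> = -1/sqrt(9), <v, e_2> = -23/sqrt(45), <v, e_3> = 12/sqrt(24).
Square and sum: Σ |<v, e_j>|^2 = 268/15.
Compute ||v||^2 = v·v = 20.
Deficit = 20 − 268/15 = 32/15 ≥ 0, confirming Bessel's inequality. (The deficit equals ||v − Σ <v,e_j> e_j||^2, the squared distance from v to span{e_j}.)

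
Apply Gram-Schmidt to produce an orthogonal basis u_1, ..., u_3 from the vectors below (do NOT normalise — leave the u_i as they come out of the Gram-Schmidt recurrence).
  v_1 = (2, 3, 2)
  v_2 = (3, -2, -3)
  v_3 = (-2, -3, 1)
Orthogonal basis:
  u_1 = (2, 3, 2)
  u_2 = (63/17, -16/17, -39/17)
  u_3 = (15/26, -18/13, 3/2)

Apply the Gram-Schmidt recurrence
  u_1 = v_1
  u_i = v_i − Σ_{j<i} ((v_i · u_j) / (u_j · u_j)) · u_j.

Step by step this gives:
  u_1 = (2, 3, 2)
  u_2 = (63/17, -16/17, -39/17)
  u_3 = (15/26, -18/13, 3/2)

Orthogonality check:
  u_2 · u_1 = 0 (should be 0)
  u_3 · u_1 = 0 (should be 0)
  u_3 · u_2 = 0 (should be 0)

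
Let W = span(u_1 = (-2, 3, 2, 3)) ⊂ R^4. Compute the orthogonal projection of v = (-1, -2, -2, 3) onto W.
proj_W(v) = (-1/13, 3/26, 1/13, 3/26)

Set up U = [u_1 | ... | u_1] ∈ R^(4×1). The projector onto W = col(U) is P = U (U^T U)^(-1) U^T.
Compute U^T U =
  [26],
and U^T v = (1).
Solve U^T U · c = U^T v for the coefficients: c = (1/26). The projection is proj_W(v) = U c.
Check: (v - proj_W(v)) · u_1 = 0  (should be 0).
Result: proj_W(v) = (-1/13, 3/26, 1/13, 3/26).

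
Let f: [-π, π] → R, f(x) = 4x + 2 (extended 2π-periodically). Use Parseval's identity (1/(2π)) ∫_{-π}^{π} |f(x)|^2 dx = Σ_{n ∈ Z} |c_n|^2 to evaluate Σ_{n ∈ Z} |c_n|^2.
Σ |c_n|^2 = 16π^2/3 + 4

Expand and integrate term by term over [-π, π]:
  ∫ (4x)^2 dx = 16·(2π^3/3); ∫ 2·4·(2)·x dx = 0 (odd integrand); ∫ 2^2 dx = 4·2π.
So (1/(2π)) ∫_{-π}^{π} (4x + 2)^2 dx = 16π^2/3 + 4 = 16π^2/3 + 4.
Parseval ⇒ Σ |c_n|^2 = 16π^2/3 + 4.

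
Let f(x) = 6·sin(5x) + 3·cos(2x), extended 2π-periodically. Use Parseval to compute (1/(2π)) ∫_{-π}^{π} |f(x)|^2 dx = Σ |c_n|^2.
Σ |c_n|^2 = 45/2

Expand |f|^2 and use orthogonality of {sin(nx), cos(mx)} on [-π, π]:
  ∫_{-π}^{π} sin(nx)^2 dx = π, ∫ cos(mx)^2 dx = π, and cross terms integrate to 0.
So ∫_{-π}^{π} f(x)^2 dx = 6^2 · π + 3^2 · π = (36 + 9)π.
Divide by 2π: (36 + 9)/2 = 45/2.
By Parseval, this equals Σ |c_n|^2.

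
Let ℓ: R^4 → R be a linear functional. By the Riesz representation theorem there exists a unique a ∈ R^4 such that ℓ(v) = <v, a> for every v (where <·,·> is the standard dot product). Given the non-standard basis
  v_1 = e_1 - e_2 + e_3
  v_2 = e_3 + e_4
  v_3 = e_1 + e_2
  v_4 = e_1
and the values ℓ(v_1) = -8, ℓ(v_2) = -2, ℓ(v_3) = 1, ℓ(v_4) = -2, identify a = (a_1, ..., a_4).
a = (-2, 3, -3, 1)

Write a = (a_1, ..., a_4) in the standard basis. For each basis vector v_i, ℓ(v_i) = <v_i, a> is a linear equation in the a_j's. Collect the n equations into a matrix system V a = ℓ, where row i of V is v_i (expressed in the standard basis). Since V is invertible (lower-triangular with 1s on the diagonal, up to permutation), solve by back-substitution:
  V =
[[1, -1, 1, 0],
 [0, 0, 1, 1],
 [1, 1, 0, 0],
 [1, 0, 0, 0]]
  V a = (-8, -2, 1, -2)
Solving gives a = (-2, 3, -3, 1).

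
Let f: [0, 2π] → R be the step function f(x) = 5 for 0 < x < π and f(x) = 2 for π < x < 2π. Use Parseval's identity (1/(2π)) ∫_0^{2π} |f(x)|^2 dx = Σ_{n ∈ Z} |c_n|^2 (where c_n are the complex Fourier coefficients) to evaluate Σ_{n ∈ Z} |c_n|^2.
Σ |c_n|^2 = 29/2

Parseval equates the L^2 energy of f (normalised by 1/(2π)) with the ℓ^2 sum of its Fourier coefficients: (1/(2π)) ∫_0^{2π} |f|^2 = Σ |c_n|^2.
Compute the left side: (1/(2π)) [∫_0^π 5^2 dx + ∫_π^{2π} 2^2 dx] = (1/(2π)) · (25π + 4π) = (25 + 4)/2 = 29/2.
So Σ_{n ∈ Z} |c_n|^2 = 29/2.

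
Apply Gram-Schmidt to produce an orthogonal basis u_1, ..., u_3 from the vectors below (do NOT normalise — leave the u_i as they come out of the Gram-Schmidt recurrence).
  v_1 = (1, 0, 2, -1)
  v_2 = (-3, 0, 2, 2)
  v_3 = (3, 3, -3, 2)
Orthogonal basis:
  u_1 = (1, 0, 2, -1)
  u_2 = (-17/6, 0, 7/3, 11/6)
  u_3 = (186/101, 3, 31/101, 248/101)

Apply the Gram-Schmidt recurrence
  u_1 = v_1
  u_i = v_i − Σ_{j<i} ((v_i · u_j) / (u_j · u_j)) · u_j.

Step by step this gives:
  u_1 = (1, 0, 2, -1)
  u_2 = (-17/6, 0, 7/3, 11/6)
  u_3 = (186/101, 3, 31/101, 248/101)

Orthogonality check:
  u_2 · u_1 = 0 (should be 0)
  u_3 · u_1 = 0 (should be 0)
  u_3 · u_2 = 0 (should be 0)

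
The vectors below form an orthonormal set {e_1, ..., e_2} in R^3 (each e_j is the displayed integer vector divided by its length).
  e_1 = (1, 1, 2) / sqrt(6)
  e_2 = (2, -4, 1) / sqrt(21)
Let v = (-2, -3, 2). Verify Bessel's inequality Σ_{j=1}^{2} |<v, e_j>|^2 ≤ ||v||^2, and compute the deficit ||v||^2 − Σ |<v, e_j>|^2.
Σ |<v, e_j>|^2 = 69/14; ||v||^2 = 17; deficit = 169/14

Write each e_j = u_j / sqrt(<u_j, u_j>) where u_j is the displayed integer vector. Then <v, e_j> = <v, u_j> / sqrt(<u_j, u_j>), so |<v, e_j>|^2 = <v, u_j>^2 / <u_j, u_j>.
Coefficients: <v, e_1> = -1/sqrt(6), <v, e_2> = 10/sqrt(21).
Square and sum: Σ |<v, e_j>|^2 = 69/14.
Compute ||v||^2 = v·v = 17.
Deficit = 17 − 69/14 = 169/14 ≥ 0, confirming Bessel's inequality. (The deficit equals ||v − Σ <v,e_j> e_j||^2, the squared distance from v to span{e_j}.)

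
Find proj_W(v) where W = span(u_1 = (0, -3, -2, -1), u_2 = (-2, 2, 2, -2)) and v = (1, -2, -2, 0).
proj_W(v) = (3/4, -9/4, -7/4, 1/4)

Set up U = [u_1 | ... | u_2] ∈ R^(4×2). The projector onto W = col(U) is P = U (U^T U)^(-1) U^T.
Compute U^T U =
  [14, -8]
  [-8, 16],
and U^T v = (10, -10).
Solve U^T U · c = U^T v for the coefficients: c = (1/2, -3/8). The projection is proj_W(v) = U c.
Check: (v - proj_W(v)) · u_1 = 0  (should be 0).
Check: (v - proj_W(v)) · u_2 = 0  (should be 0).
Result: proj_W(v) = (3/4, -9/4, -7/4, 1/4).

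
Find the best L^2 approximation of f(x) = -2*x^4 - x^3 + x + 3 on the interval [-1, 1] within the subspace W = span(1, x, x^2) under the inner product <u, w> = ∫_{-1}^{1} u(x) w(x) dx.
g(x) = -12*x^2/7 + 2*x/5 + 111/35

The best approximation g ∈ W is the orthogonal projection of f onto W. Writing g = a_0 + a_1 x + a_2 x^2, the coefficients solve the normal equations G · a = b where
  G_{ij} = <φ_i, φ_j> and b_i = <f, φ_i>, with φ_0 = 1, φ_1 = x, φ_2 = x^2.
G =
  [2, 0, 2/3]
  [0, 2/3, 0]
  [2/3, 0, 2/5],
b = (26/5, 4/15, 10/7).
Solving gives a_0 = 111/35, a_1 = 2/5, a_2 = -12/7, so
  g(x) = -12*x^2/7 + 2*x/5 + 111/35.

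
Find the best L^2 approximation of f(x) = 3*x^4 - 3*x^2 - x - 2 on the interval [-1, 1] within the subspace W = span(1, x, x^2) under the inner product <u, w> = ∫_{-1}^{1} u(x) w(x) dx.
g(x) = -3*x^2/7 - x - 79/35

The best approximation g ∈ W is the orthogonal projection of f onto W. Writing g = a_0 + a_1 x + a_2 x^2, the coefficients solve the normal equations G · a = b where
  G_{ij} = <φ_i, φ_j> and b_i = <f, φ_i>, with φ_0 = 1, φ_1 = x, φ_2 = x^2.
G =
  [2, 0, 2/3]
  [0, 2/3, 0]
  [2/3, 0, 2/5],
b = (-24/5, -2/3, -176/105).
Solving gives a_0 = -79/35, a_1 = -1, a_2 = -3/7, so
  g(x) = -3*x^2/7 - x - 79/35.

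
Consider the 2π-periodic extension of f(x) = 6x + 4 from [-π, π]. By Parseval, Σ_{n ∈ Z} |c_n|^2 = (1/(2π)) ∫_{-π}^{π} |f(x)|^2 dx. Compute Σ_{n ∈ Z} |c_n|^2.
Σ |c_n|^2 = 12π^2 + 16

Expand and integrate term by term over [-π, π]:
  ∫ (6x)^2 dx = 36·(2π^3/3); ∫ 2·6·(4)·x dx = 0 (odd integrand); ∫ 4^2 dx = 16·2π.
So (1/(2π)) ∫_{-π}^{π} (6x + 4)^2 dx = 36π^2/3 + 16 = 12π^2 + 16.
Parseval ⇒ Σ |c_n|^2 = 12π^2 + 16.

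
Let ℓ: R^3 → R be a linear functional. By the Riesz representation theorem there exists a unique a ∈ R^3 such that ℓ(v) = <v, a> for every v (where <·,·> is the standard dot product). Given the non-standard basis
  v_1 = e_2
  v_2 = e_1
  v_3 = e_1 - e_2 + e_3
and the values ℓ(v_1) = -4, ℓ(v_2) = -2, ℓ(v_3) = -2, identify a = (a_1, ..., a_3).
a = (-2, -4, -4)

Write a = (a_1, ..., a_3) in the standard basis. For each basis vector v_i, ℓ(v_i) = <v_i, a> is a linear equation in the a_j's. Collect the n equations into a matrix system V a = ℓ, where row i of V is v_i (expressed in the standard basis). Since V is invertible (lower-triangular with 1s on the diagonal, up to permutation), solve by back-substitution:
  V =
[[0, 1, 0],
 [1, 0, 0],
 [1, -1, 1]]
  V a = (-4, -2, -2)
Solving gives a = (-2, -4, -4).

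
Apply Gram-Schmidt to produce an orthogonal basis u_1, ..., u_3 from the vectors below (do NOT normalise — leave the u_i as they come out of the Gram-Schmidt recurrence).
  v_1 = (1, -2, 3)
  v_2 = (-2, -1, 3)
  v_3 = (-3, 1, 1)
Orthogonal basis:
  u_1 = (1, -2, 3)
  u_2 = (-37/14, 2/7, 15/14)
  u_3 = (3/23, 9/23, 5/23)

Apply the Gram-Schmidt recurrence
  u_1 = v_1
  u_i = v_i − Σ_{j<i} ((v_i · u_j) / (u_j · u_j)) · u_j.

Step by step this gives:
  u_1 = (1, -2, 3)
  u_2 = (-37/14, 2/7, 15/14)
  u_3 = (3/23, 9/23, 5/23)

Orthogonality check:
  u_2 · u_1 = 0 (should be 0)
  u_3 · u_1 = 0 (should be 0)
  u_3 · u_2 = 0 (should be 0)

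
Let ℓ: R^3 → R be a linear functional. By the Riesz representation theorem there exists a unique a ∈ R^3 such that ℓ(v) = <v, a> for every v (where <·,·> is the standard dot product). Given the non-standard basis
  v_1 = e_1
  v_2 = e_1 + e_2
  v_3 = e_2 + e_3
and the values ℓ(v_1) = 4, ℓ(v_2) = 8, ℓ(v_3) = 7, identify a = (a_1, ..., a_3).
a = (4, 4, 3)

Write a = (a_1, ..., a_3) in the standard basis. For each basis vector v_i, ℓ(v_i) = <v_i, a> is a linear equation in the a_j's. Collect the n equations into a matrix system V a = ℓ, where row i of V is v_i (expressed in the standard basis). Since V is invertible (lower-triangular with 1s on the diagonal, up to permutation), solve by back-substitution:
  V =
[[1, 0, 0],
 [1, 1, 0],
 [0, 1, 1]]
  V a = (4, 8, 7)
Solving gives a = (4, 4, 3).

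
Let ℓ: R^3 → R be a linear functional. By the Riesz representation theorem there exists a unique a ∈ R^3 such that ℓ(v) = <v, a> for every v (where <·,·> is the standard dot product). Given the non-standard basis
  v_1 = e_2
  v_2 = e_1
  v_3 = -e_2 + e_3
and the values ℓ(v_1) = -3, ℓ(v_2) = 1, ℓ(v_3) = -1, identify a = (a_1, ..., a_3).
a = (1, -3, -4)

Write a = (a_1, ..., a_3) in the standard basis. For each basis vector v_i, ℓ(v_i) = <v_i, a> is a linear equation in the a_j's. Collect the n equations into a matrix system V a = ℓ, where row i of V is v_i (expressed in the standard basis). Since V is invertible (lower-triangular with 1s on the diagonal, up to permutation), solve by back-substitution:
  V =
[[0, 1, 0],
 [1, 0, 0],
 [0, -1, 1]]
  V a = (-3, 1, -1)
Solving gives a = (1, -3, -4).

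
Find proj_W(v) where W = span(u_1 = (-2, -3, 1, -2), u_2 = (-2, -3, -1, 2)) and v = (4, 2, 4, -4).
proj_W(v) = (28/13, 42/13, 12/5, -24/5)

Set up U = [u_1 | ... | u_2] ∈ R^(4×2). The projector onto W = col(U) is P = U (U^T U)^(-1) U^T.
Compute U^T U =
  [18, 8]
  [8, 18],
and U^T v = (-2, -26).
Solve U^T U · c = U^T v for the coefficients: c = (43/65, -113/65). The projection is proj_W(v) = U c.
Check: (v - proj_W(v)) · u_1 = 0  (should be 0).
Check: (v - proj_W(v)) · u_2 = 0  (should be 0).
Result: proj_W(v) = (28/13, 42/13, 12/5, -24/5).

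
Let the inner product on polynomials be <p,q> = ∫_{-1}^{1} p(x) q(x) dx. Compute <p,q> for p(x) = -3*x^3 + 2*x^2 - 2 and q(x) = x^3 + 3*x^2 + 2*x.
<p,q> = -34/7

Expand the product: p(x)·q(x) = -3*x^6 - 7*x^5 + 2*x^3 - 6*x^2 - 4*x.
∫_{-1}^{1} of each monomial x^k gives [2/(k+1) if k even, 0 if k odd]. Integrating term-by-term (or equivalently evaluating the antiderivative F(x) = -3*x^7/7 - 7*x^6/6 + x^4/2 - 2*x^3 - 2*x^2 at the endpoints):
  F(1) − F(−1) = -107/21 − (-5/21) = -34/7.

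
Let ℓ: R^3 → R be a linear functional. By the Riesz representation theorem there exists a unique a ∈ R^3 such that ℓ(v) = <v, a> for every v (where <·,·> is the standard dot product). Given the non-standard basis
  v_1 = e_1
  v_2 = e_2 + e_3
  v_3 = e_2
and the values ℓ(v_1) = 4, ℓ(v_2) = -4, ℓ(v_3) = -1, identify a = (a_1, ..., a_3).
a = (4, -1, -3)

Write a = (a_1, ..., a_3) in the standard basis. For each basis vector v_i, ℓ(v_i) = <v_i, a> is a linear equation in the a_j's. Collect the n equations into a matrix system V a = ℓ, where row i of V is v_i (expressed in the standard basis). Since V is invertible (lower-triangular with 1s on the diagonal, up to permutation), solve by back-substitution:
  V =
[[1, 0, 0],
 [0, 1, 1],
 [0, 1, 0]]
  V a = (4, -4, -1)
Solving gives a = (4, -1, -3).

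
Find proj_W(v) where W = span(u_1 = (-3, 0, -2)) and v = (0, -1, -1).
proj_W(v) = (-6/13, 0, -4/13)

Set up U = [u_1 | ... | u_1] ∈ R^(3×1). The projector onto W = col(U) is P = U (U^T U)^(-1) U^T.
Compute U^T U =
  [13],
and U^T v = (2).
Solve U^T U · c = U^T v for the coefficients: c = (2/13). The projection is proj_W(v) = U c.
Check: (v - proj_W(v)) · u_1 = 0  (should be 0).
Result: proj_W(v) = (-6/13, 0, -4/13).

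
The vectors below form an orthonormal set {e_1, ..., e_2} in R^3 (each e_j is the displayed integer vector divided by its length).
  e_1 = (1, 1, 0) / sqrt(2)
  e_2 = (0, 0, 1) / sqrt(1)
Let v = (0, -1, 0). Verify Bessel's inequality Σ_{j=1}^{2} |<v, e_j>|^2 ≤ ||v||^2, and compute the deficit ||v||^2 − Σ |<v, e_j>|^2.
Σ |<v, e_j>|^2 = 1/2; ||v||^2 = 1; deficit = 1/2

Write each e_j = u_j / sqrt(<u_j, u_j>) where u_j is the displayed integer vector. Then <v, e_j> = <v, u_j> / sqrt(<u_j, u_j>), so |<v, e_j>|^2 = <v, u_j>^2 / <u_j, u_j>.
Coefficients: <v, e_1> = -1/sqrt(2), <v, e_2> = 0/sqrt(1).
Square and sum: Σ |<v, e_j>|^2 = 1/2.
Compute ||v||^2 = v·v = 1.
Deficit = 1 − 1/2 = 1/2 ≥ 0, confirming Bessel's inequality. (The deficit equals ||v − Σ <v,e_j> e_j||^2, the squared distance from v to span{e_j}.)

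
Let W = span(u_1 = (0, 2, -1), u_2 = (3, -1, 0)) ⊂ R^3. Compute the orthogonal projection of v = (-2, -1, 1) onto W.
proj_W(v) = (-93/46, -49/46, 20/23)

Set up U = [u_1 | ... | u_2] ∈ R^(3×2). The projector onto W = col(U) is P = U (U^T U)^(-1) U^T.
Compute U^T U =
  [5, -2]
  [-2, 10],
and U^T v = (-3, -5).
Solve U^T U · c = U^T v for the coefficients: c = (-20/23, -31/46). The projection is proj_W(v) = U c.
Check: (v - proj_W(v)) · u_1 = 0  (should be 0).
Check: (v - proj_W(v)) · u_2 = 0  (should be 0).
Result: proj_W(v) = (-93/46, -49/46, 20/23).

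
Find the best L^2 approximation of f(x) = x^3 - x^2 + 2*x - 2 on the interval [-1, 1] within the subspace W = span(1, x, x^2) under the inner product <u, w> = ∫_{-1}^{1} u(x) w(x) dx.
g(x) = -x^2 + 13*x/5 - 2

The best approximation g ∈ W is the orthogonal projection of f onto W. Writing g = a_0 + a_1 x + a_2 x^2, the coefficients solve the normal equations G · a = b where
  G_{ij} = <φ_i, φ_j> and b_i = <f, φ_i>, with φ_0 = 1, φ_1 = x, φ_2 = x^2.
G =
  [2, 0, 2/3]
  [0, 2/3, 0]
  [2/3, 0, 2/5],
b = (-14/3, 26/15, -26/15).
Solving gives a_0 = -2, a_1 = 13/5, a_2 = -1, so
  g(x) = -x^2 + 13*x/5 - 2.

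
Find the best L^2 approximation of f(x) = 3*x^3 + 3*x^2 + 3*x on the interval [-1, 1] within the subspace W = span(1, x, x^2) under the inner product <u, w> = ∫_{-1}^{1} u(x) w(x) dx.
g(x) = 3*x^2 + 24*x/5

The best approximation g ∈ W is the orthogonal projection of f onto W. Writing g = a_0 + a_1 x + a_2 x^2, the coefficients solve the normal equations G · a = b where
  G_{ij} = <φ_i, φ_j> and b_i = <f, φ_i>, with φ_0 = 1, φ_1 = x, φ_2 = x^2.
G =
  [2, 0, 2/3]
  [0, 2/3, 0]
  [2/3, 0, 2/5],
b = (2, 16/5, 6/5).
Solving gives a_0 = 0, a_1 = 24/5, a_2 = 3, so
  g(x) = 3*x^2 + 24*x/5.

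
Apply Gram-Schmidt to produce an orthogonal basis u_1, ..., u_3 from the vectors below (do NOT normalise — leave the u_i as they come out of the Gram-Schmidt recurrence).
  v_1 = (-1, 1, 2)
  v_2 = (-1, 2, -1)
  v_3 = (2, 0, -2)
Orthogonal basis:
  u_1 = (-1, 1, 2)
  u_2 = (-5/6, 11/6, -4/3)
  u_3 = (8/7, 24/35, 8/35)

Apply the Gram-Schmidt recurrence
  u_1 = v_1
  u_i = v_i − Σ_{j<i} ((v_i · u_j) / (u_j · u_j)) · u_j.

Step by step this gives:
  u_1 = (-1, 1, 2)
  u_2 = (-5/6, 11/6, -4/3)
  u_3 = (8/7, 24/35, 8/35)

Orthogonality check:
  u_2 · u_1 = 0 (should be 0)
  u_3 · u_1 = 0 (should be 0)
  u_3 · u_2 = 0 (should be 0)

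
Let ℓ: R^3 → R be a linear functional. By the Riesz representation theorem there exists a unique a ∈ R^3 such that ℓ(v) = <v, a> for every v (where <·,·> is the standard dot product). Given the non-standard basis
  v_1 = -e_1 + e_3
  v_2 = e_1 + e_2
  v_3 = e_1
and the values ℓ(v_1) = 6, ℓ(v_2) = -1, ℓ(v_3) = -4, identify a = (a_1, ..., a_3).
a = (-4, 3, 2)

Write a = (a_1, ..., a_3) in the standard basis. For each basis vector v_i, ℓ(v_i) = <v_i, a> is a linear equation in the a_j's. Collect the n equations into a matrix system V a = ℓ, where row i of V is v_i (expressed in the standard basis). Since V is invertible (lower-triangular with 1s on the diagonal, up to permutation), solve by back-substitution:
  V =
[[-1, 0, 1],
 [1, 1, 0],
 [1, 0, 0]]
  V a = (6, -1, -4)
Solving gives a = (-4, 3, 2).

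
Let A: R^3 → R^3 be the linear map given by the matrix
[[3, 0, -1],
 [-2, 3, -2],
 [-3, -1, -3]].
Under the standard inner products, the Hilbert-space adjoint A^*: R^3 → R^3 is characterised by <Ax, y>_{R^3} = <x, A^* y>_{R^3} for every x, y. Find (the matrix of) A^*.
A^* = A^T =
[[3, -2, -3],
 [0, 3, -1],
 [-1, -2, -3]]

For real matrices with standard dot products, the defining identity <Ax, y> = <x, A^* y> gives (Ax)^T y = x^T (A^*) y, i.e. x^T A^T y = x^T (A^*) y. Since this holds for all x, y, we must have A^* = A^T. Therefore
A^* =
[[3, -2, -3],
 [0, 3, -1],
 [-1, -2, -3]].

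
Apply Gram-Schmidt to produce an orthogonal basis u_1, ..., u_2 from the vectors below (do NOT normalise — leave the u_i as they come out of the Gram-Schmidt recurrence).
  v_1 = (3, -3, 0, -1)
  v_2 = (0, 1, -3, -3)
Orthogonal basis:
  u_1 = (3, -3, 0, -1)
  u_2 = (0, 1, -3, -3)

Apply the Gram-Schmidt recurrence
  u_1 = v_1
  u_i = v_i − Σ_{j<i} ((v_i · u_j) / (u_j · u_j)) · u_j.

Step by step this gives:
  u_1 = (3, -3, 0, -1)
  u_2 = (0, 1, -3, -3)

Orthogonality check:
  u_2 · u_1 = 0 (should be 0)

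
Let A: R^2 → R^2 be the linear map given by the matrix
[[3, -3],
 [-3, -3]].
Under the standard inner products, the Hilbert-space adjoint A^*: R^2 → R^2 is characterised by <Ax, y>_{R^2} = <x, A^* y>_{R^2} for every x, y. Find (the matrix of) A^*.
A^* = A^T =
[[3, -3],
 [-3, -3]]

For real matrices with standard dot products, the defining identity <Ax, y> = <x, A^* y> gives (Ax)^T y = x^T (A^*) y, i.e. x^T A^T y = x^T (A^*) y. Since this holds for all x, y, we must have A^* = A^T. Therefore
A^* =
[[3, -3],
 [-3, -3]].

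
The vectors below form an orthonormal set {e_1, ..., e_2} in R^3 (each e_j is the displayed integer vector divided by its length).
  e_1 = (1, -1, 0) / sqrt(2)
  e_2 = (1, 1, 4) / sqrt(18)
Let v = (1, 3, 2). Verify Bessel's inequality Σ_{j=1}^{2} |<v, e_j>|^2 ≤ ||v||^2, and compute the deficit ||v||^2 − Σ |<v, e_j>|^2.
Σ |<v, e_j>|^2 = 10; ||v||^2 = 14; deficit = 4

Write each e_j = u_j / sqrt(<u_j, u_j>) where u_j is the displayed integer vector. Then <v, e_j> = <v, u_j> / sqrt(<u_j, u_j>), so |<v, e_j>|^2 = <v, u_j>^2 / <u_j, u_j>.
Coefficients: <v, e_1> = -2/sqrt(2), <v, e_2> = 12/sqrt(18).
Square and sum: Σ |<v, e_j>|^2 = 10.
Compute ||v||^2 = v·v = 14.
Deficit = 14 − 10 = 4 ≥ 0, confirming Bessel's inequality. (The deficit equals ||v − Σ <v,e_j> e_j||^2, the squared distance from v to span{e_j}.)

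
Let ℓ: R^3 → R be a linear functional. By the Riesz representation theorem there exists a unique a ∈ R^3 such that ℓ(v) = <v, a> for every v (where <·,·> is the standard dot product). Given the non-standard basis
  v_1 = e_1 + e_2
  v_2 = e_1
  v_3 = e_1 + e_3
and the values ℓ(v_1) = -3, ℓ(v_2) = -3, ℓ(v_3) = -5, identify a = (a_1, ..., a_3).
a = (-3, 0, -2)

Write a = (a_1, ..., a_3) in the standard basis. For each basis vector v_i, ℓ(v_i) = <v_i, a> is a linear equation in the a_j's. Collect the n equations into a matrix system V a = ℓ, where row i of V is v_i (expressed in the standard basis). Since V is invertible (lower-triangular with 1s on the diagonal, up to permutation), solve by back-substitution:
  V =
[[1, 1, 0],
 [1, 0, 0],
 [1, 0, 1]]
  V a = (-3, -3, -5)
Solving gives a = (-3, 0, -2).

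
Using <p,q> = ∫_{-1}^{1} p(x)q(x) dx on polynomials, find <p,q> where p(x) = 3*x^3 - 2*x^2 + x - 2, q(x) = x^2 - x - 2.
<p,q> = 20/3

Expand the product: p(x)·q(x) = 3*x^5 - 5*x^4 - 3*x^3 + x^2 + 4.
∫_{-1}^{1} of each monomial x^k gives [2/(k+1) if k even, 0 if k odd]. Integrating term-by-term (or equivalently evaluating the antiderivative F(x) = x^6/2 - x^5 - 3*x^4/4 + x^3/3 + 4*x at the endpoints):
  F(1) − F(−1) = 37/12 − (-43/12) = 20/3.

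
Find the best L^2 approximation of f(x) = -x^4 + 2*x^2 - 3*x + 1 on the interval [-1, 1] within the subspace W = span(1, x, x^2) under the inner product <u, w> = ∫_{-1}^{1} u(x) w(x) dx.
g(x) = 8*x^2/7 - 3*x + 38/35

The best approximation g ∈ W is the orthogonal projection of f onto W. Writing g = a_0 + a_1 x + a_2 x^2, the coefficients solve the normal equations G · a = b where
  G_{ij} = <φ_i, φ_j> and b_i = <f, φ_i>, with φ_0 = 1, φ_1 = x, φ_2 = x^2.
G =
  [2, 0, 2/3]
  [0, 2/3, 0]
  [2/3, 0, 2/5],
b = (44/15, -2, 124/105).
Solving gives a_0 = 38/35, a_1 = -3, a_2 = 8/7, so
  g(x) = 8*x^2/7 - 3*x + 38/35.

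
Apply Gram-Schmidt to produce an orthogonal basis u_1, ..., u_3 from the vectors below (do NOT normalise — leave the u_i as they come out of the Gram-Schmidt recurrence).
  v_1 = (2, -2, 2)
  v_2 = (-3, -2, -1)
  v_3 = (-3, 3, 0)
Orthogonal basis:
  u_1 = (2, -2, 2)
  u_2 = (-7/3, -8/3, -1/3)
  u_3 = (-45/38, 15/19, 75/38)

Apply the Gram-Schmidt recurrence
  u_1 = v_1
  u_i = v_i − Σ_{j<i} ((v_i · u_j) / (u_j · u_j)) · u_j.

Step by step this gives:
  u_1 = (2, -2, 2)
  u_2 = (-7/3, -8/3, -1/3)
  u_3 = (-45/38, 15/19, 75/38)

Orthogonality check:
  u_2 · u_1 = 0 (should be 0)
  u_3 · u_1 = 0 (should be 0)
  u_3 · u_2 = 0 (should be 0)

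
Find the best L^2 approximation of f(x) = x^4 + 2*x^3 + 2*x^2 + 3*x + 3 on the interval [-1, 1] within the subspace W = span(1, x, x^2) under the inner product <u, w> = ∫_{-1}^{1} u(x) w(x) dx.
g(x) = 20*x^2/7 + 21*x/5 + 102/35

The best approximation g ∈ W is the orthogonal projection of f onto W. Writing g = a_0 + a_1 x + a_2 x^2, the coefficients solve the normal equations G · a = b where
  G_{ij} = <φ_i, φ_j> and b_i = <f, φ_i>, with φ_0 = 1, φ_1 = x, φ_2 = x^2.
G =
  [2, 0, 2/3]
  [0, 2/3, 0]
  [2/3, 0, 2/5],
b = (116/15, 14/5, 108/35).
Solving gives a_0 = 102/35, a_1 = 21/5, a_2 = 20/7, so
  g(x) = 20*x^2/7 + 21*x/5 + 102/35.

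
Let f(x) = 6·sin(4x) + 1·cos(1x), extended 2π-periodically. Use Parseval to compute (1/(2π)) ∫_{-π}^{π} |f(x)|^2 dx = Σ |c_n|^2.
Σ |c_n|^2 = 37/2

Expand |f|^2 and use orthogonality of {sin(nx), cos(mx)} on [-π, π]:
  ∫_{-π}^{π} sin(nx)^2 dx = π, ∫ cos(mx)^2 dx = π, and cross terms integrate to 0.
So ∫_{-π}^{π} f(x)^2 dx = 6^2 · π + 1^2 · π = (36 + 1)π.
Divide by 2π: (36 + 1)/2 = 37/2.
By Parseval, this equals Σ |c_n|^2.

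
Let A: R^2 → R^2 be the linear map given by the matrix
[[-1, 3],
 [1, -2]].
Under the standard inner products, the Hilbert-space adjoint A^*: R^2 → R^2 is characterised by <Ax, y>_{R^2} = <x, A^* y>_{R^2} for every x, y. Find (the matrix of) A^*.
A^* = A^T =
[[-1, 1],
 [3, -2]]

For real matrices with standard dot products, the defining identity <Ax, y> = <x, A^* y> gives (Ax)^T y = x^T (A^*) y, i.e. x^T A^T y = x^T (A^*) y. Since this holds for all x, y, we must have A^* = A^T. Therefore
A^* =
[[-1, 1],
 [3, -2]].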